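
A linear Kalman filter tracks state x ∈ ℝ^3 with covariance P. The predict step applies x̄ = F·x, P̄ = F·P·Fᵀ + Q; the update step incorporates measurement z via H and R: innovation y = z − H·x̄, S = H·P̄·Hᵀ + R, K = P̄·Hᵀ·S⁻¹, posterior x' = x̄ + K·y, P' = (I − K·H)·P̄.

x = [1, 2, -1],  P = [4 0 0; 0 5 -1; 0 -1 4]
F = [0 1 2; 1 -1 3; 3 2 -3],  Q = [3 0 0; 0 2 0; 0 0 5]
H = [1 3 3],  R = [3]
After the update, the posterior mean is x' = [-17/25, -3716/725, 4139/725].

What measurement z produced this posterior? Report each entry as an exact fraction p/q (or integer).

x̄ = F·x = [0, -4, 10]
P̄ = F·P·Fᵀ + Q = [20 18 -15; 18 53 -43; -15 -43 109]
S = H·P̄·Hᵀ + R = [725]
K = P̄·Hᵀ·S⁻¹ = [1/25; 48/725; 183/725]
x' − x̄ = [-17/25, -816/725, -3111/725] = K·y
y = (KᵀK)⁻¹·Kᵀ·(x' − x̄) = [-17]
z = y + H·x̄ = [-17] + [18] = [1]

z = [1]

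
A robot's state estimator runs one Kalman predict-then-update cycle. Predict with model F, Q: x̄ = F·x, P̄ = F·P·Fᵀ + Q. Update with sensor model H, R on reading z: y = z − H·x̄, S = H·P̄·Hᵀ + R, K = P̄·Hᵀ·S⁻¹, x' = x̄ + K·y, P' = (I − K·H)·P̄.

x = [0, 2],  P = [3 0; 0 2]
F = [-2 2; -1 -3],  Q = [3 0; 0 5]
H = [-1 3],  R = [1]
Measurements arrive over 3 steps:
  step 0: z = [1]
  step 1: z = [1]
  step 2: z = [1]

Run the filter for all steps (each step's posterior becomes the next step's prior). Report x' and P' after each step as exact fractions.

step 0: x' = [233/294, 4/7], P' = [5081/294 40/7; 40/7 2]
step 1: x' = [37095/25519, 20713/25519], P' = [1341371/127595 91421/25519; 91421/25519 33968/25519]
step 2: x' = [12886325/12733492, 4189287/6366746], P' = [364195633/38200476 61983535/19100238; 61983535/19100238 11602213/9550119]

step 0: x̄ = F·x = [4, -6]
step 0: P̄ = F·P·Fᵀ + Q = [23 -6; -6 26]
step 0: y = z − H·x̄ = [23]
step 0: S = H·P̄·Hᵀ + R = [294]
step 0: K = P̄·Hᵀ·S⁻¹ = [-41/294; 2/7]
step 0: x' = x̄ + K·y = [233/294, 4/7]
step 0: P' = (I − K·H)·P̄ = [5081/294 40/7; 40/7 2]
step 1: x̄ = F·x = [-65/147, -737/294]
step 1: P̄ = F·P·Fᵀ + Q = [5059/147 6677/147; 6677/147 21923/294]
step 1: y = z − H·x̄ = [2375/294]
step 1: S = H·P̄·Hᵀ + R = [127595/294]
step 1: K = P̄·Hᵀ·S⁻¹ = [29944/127595; 10483/25519]
step 1: x' = x̄ + K·y = [37095/25519, 20713/25519]
step 1: P' = (I − K·H)·P̄ = [1341371/127595 91421/25519; 91421/25519 33968/25519]
step 2: x̄ = F·x = [-32764/25519, -99234/25519]
step 2: P̄ = F·P·Fᵀ + Q = [2770789/127595 3492122/127595; 3492122/127595 6250536/127595]
step 2: y = z − H·x̄ = [290457/25519]
step 2: S = H·P̄·Hᵀ + R = [38200476/127595]
step 2: K = P̄·Hᵀ·S⁻¹ = [7705577/38200476; 7629743/19100238]
step 2: x' = x̄ + K·y = [12886325/12733492, 4189287/6366746]
step 2: P' = (I − K·H)·P̄ = [364195633/38200476 61983535/19100238; 61983535/19100238 11602213/9550119]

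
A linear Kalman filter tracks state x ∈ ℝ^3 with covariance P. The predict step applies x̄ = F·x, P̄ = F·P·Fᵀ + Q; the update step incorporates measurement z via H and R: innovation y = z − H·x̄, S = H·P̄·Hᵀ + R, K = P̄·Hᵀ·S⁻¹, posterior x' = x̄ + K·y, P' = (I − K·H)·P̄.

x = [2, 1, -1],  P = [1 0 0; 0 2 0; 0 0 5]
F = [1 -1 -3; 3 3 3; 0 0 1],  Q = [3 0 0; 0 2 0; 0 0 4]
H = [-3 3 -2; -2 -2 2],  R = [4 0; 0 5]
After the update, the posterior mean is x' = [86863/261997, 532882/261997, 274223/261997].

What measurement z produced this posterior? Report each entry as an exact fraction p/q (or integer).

x̄ = F·x = [4, 6, -1]
P̄ = F·P·Fᵀ + Q = [51 -48 -15; -48 74 15; -15 15 9]
S = H·P̄·Hᵀ + R = [1669 6; 6 157]
K = P̄·Hᵀ·S⁻¹ = [-41703/261997 -58482/261997; 52884/261997 -38734/261997; 11196/261997 29610/261997]
x' − x̄ = [-961125/261997, -1039100/261997, 536220/261997] = K·y
y = (KᵀK)⁻¹·Kᵀ·(x' − x̄) = [-5, 20]
z = y + H·x̄ = [-5, 20] + [8, -22] = [3, -2]

z = [3, -2]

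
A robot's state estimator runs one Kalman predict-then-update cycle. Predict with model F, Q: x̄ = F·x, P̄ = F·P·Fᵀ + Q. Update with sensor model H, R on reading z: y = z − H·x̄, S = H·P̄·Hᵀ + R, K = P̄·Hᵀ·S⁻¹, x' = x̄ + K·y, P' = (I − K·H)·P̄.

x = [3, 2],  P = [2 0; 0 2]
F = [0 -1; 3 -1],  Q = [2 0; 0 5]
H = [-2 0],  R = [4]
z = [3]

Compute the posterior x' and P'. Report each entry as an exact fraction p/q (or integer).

x̄ = F·x = [-2, 7]
P̄ = F·P·Fᵀ + Q = [4 2; 2 25]
y = z − H·x̄ = [-1]
S = H·P̄·Hᵀ + R = [20]
K = P̄·Hᵀ·S⁻¹ = [-2/5; -1/5]
x' = x̄ + K·y = [-8/5, 36/5]
P' = (I − K·H)·P̄ = [4/5 2/5; 2/5 121/5]

x' = [-8/5, 36/5]
P' = [4/5 2/5; 2/5 121/5]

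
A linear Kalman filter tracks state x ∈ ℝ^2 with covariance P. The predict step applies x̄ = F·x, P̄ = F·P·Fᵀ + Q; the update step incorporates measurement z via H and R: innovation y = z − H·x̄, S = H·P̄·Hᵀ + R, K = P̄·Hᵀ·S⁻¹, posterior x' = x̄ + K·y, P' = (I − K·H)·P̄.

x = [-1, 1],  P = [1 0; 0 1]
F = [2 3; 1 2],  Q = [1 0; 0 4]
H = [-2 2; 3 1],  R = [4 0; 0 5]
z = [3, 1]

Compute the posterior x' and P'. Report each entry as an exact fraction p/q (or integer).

x' = [-32/405, 997/810]
P' = [442/1215 164/1215; 164/1215 913/1215]

x̄ = F·x = [1, 1]
P̄ = F·P·Fᵀ + Q = [14 8; 8 9]
y = z − H·x̄ = [3, -3]
S = H·P̄·Hᵀ + R = [32 -34; -34 188]
K = P̄·Hᵀ·S⁻¹ = [-139/1215 298/1215; 749/2430 281/1215]
x' = x̄ + K·y = [-32/405, 997/810]
P' = (I − K·H)·P̄ = [442/1215 164/1215; 164/1215 913/1215]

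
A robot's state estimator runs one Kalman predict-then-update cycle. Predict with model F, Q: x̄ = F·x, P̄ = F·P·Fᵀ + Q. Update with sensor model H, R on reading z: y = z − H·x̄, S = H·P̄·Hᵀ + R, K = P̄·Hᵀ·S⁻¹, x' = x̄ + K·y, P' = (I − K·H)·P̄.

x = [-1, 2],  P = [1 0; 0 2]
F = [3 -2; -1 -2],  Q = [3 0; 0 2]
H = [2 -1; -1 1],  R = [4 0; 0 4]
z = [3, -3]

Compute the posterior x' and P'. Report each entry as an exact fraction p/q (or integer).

x' = [-308/579, -1961/579]
P' = [1880/579 2420/579; 2420/579 4076/579]

x̄ = F·x = [-7, -3]
P̄ = F·P·Fᵀ + Q = [20 5; 5 11]
y = z − H·x̄ = [14, -7]
S = H·P̄·Hᵀ + R = [75 -36; -36 25]
K = P̄·Hᵀ·S⁻¹ = [335/579 45/193; 191/579 138/193]
x' = x̄ + K·y = [-308/579, -1961/579]
P' = (I − K·H)·P̄ = [1880/579 2420/579; 2420/579 4076/579]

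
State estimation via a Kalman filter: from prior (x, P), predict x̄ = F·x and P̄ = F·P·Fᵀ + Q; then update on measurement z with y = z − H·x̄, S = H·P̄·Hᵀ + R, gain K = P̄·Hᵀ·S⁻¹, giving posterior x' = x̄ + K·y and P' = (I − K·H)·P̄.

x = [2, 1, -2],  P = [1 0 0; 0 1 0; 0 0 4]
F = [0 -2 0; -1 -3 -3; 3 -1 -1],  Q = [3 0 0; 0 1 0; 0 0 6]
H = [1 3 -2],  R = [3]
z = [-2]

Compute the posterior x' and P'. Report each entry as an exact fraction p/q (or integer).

x' = [-563/397, 1750/397, 2757/397]
P' = [2338/397 -201/397 836/397; -201/397 3530/397 5010/397; 836/397 5010/397 7936/397]

x̄ = F·x = [-2, 1, 7]
P̄ = F·P·Fᵀ + Q = [7 6 2; 6 47 12; 2 12 20]
y = z − H·x̄ = [11]
S = H·P̄·Hᵀ + R = [397]
K = P̄·Hᵀ·S⁻¹ = [21/397; 123/397; -2/397]
x' = x̄ + K·y = [-563/397, 1750/397, 2757/397]
P' = (I − K·H)·P̄ = [2338/397 -201/397 836/397; -201/397 3530/397 5010/397; 836/397 5010/397 7936/397]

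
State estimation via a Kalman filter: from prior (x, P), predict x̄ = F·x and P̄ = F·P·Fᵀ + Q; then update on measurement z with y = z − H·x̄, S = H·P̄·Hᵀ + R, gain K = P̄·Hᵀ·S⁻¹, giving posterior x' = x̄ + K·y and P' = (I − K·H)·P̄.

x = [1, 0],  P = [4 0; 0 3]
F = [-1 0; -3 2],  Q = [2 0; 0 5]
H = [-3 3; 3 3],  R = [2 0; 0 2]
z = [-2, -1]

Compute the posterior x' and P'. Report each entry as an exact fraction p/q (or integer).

x' = [1075/7313, -14649/29252]
P' = [786/7313 6/7313; 6/7313 1619/14626]

x̄ = F·x = [-1, -3]
P̄ = F·P·Fᵀ + Q = [6 12; 12 53]
y = z − H·x̄ = [4, 11]
S = H·P̄·Hᵀ + R = [317 423; 423 749]
K = P̄·Hᵀ·S⁻¹ = [-1170/7313 1188/7313; 4821/29252 4893/29252]
x' = x̄ + K·y = [1075/7313, -14649/29252]
P' = (I − K·H)·P̄ = [786/7313 6/7313; 6/7313 1619/14626]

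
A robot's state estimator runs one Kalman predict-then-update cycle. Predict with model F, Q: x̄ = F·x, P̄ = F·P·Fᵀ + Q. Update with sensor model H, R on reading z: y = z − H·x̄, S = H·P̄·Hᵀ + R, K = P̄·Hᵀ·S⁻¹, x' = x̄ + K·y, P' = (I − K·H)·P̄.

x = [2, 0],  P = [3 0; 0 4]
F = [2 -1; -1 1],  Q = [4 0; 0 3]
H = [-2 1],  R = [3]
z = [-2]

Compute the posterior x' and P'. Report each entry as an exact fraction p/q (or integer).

x' = [132/133, -26/133]
P' = [160/133 170/133; 170/133 430/133]

x̄ = F·x = [4, -2]
P̄ = F·P·Fᵀ + Q = [20 -10; -10 10]
y = z − H·x̄ = [8]
S = H·P̄·Hᵀ + R = [133]
K = P̄·Hᵀ·S⁻¹ = [-50/133; 30/133]
x' = x̄ + K·y = [132/133, -26/133]
P' = (I − K·H)·P̄ = [160/133 170/133; 170/133 430/133]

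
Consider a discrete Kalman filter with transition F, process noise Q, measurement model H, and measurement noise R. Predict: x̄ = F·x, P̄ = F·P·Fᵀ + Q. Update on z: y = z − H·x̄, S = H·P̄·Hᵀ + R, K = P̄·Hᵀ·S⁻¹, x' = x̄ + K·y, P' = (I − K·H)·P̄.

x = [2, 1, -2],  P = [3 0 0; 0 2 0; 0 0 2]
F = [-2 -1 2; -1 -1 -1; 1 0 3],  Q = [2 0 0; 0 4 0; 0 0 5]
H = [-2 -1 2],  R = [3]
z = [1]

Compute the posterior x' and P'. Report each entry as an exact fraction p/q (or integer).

x' = [-781/109, 76/109, -681/109]
P' = [1816/109 -304/109 1634/109; -304/109 1029/218 -149/218; 1634/109 -149/218 3267/218]

x̄ = F·x = [-9, -1, -4]
P̄ = F·P·Fᵀ + Q = [24 4 6; 4 11 -9; 6 -9 26]
y = z − H·x̄ = [-10]
S = H·P̄·Hᵀ + R = [218]
K = P̄·Hᵀ·S⁻¹ = [-20/109; -37/218; 49/218]
x' = x̄ + K·y = [-781/109, 76/109, -681/109]
P' = (I − K·H)·P̄ = [1816/109 -304/109 1634/109; -304/109 1029/218 -149/218; 1634/109 -149/218 3267/218]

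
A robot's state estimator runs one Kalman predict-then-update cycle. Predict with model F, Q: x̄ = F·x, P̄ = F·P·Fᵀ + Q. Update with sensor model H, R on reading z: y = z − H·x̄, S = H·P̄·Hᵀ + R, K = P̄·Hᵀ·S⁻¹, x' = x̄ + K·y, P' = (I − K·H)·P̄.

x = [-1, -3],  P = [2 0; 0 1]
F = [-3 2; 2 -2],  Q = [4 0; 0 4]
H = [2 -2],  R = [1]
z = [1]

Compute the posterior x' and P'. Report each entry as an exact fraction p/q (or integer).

x̄ = F·x = [-3, 4]
P̄ = F·P·Fᵀ + Q = [26 -16; -16 16]
y = z − H·x̄ = [15]
S = H·P̄·Hᵀ + R = [297]
K = P̄·Hᵀ·S⁻¹ = [28/99; -64/297]
x' = x̄ + K·y = [41/33, 76/99]
P' = (I − K·H)·P̄ = [74/33 208/99; 208/99 656/297]

x' = [41/33, 76/99]
P' = [74/33 208/99; 208/99 656/297]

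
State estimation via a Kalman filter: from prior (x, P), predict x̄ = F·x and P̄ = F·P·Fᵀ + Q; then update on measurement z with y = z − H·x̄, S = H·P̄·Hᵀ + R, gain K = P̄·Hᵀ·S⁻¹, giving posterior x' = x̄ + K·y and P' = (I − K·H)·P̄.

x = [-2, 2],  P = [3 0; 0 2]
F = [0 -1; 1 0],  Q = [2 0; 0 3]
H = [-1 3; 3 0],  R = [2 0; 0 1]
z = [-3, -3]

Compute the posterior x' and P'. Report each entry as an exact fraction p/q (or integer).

x̄ = F·x = [-2, -2]
P̄ = F·P·Fᵀ + Q = [4 0; 0 6]
y = z − H·x̄ = [1, 3]
S = H·P̄·Hᵀ + R = [60 -12; -12 37]
K = P̄·Hᵀ·S⁻¹ = [-1/519 56/173; 111/346 18/173]
x' = x̄ + K·y = [-535/519, -473/346]
P' = (I − K·H)·P̄ = [56/519 6/173; 6/173 39/173]

x' = [-535/519, -473/346]
P' = [56/519 6/173; 6/173 39/173]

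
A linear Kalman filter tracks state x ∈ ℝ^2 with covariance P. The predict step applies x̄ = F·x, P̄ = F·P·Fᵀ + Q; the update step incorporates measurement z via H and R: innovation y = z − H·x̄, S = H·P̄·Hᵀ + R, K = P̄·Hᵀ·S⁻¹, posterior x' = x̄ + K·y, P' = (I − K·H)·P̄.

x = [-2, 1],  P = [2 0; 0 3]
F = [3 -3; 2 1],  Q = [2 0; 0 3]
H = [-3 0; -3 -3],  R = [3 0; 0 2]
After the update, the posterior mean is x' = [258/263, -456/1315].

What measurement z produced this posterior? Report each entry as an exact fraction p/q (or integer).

z = [-3, -2]

x̄ = F·x = [-9, -3]
P̄ = F·P·Fᵀ + Q = [47 3; 3 14]
S = H·P̄·Hᵀ + R = [426 450; 450 605]
K = P̄·Hᵀ·S⁻¹ = [-1187/3682 -15/1841; 1167/3682 -2946/9205]
x' − x̄ = [2625/263, 3489/1315] = K·y
y = (KᵀK)⁻¹·Kᵀ·(x' − x̄) = [-30, -38]
z = y + H·x̄ = [-30, -38] + [27, 36] = [-3, -2]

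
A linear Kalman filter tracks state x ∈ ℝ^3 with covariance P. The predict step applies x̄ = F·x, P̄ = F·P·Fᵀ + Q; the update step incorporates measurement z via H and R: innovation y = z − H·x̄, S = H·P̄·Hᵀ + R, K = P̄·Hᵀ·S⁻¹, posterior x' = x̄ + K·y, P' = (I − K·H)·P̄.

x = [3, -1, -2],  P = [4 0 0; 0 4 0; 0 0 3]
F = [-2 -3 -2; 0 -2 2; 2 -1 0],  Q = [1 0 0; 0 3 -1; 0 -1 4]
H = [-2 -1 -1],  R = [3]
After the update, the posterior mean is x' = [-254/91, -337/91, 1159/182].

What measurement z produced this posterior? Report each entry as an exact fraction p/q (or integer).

x̄ = F·x = [1, -2, 7]
P̄ = F·P·Fᵀ + Q = [65 12 -4; 12 31 7; -4 7 24]
S = H·P̄·Hᵀ + R = [364]
K = P̄·Hᵀ·S⁻¹ = [-69/182; -31/182; -23/364]
x' − x̄ = [-345/91, -155/91, -115/182] = K·y
y = (KᵀK)⁻¹·Kᵀ·(x' − x̄) = [10]
z = y + H·x̄ = [10] + [-7] = [3]

z = [3]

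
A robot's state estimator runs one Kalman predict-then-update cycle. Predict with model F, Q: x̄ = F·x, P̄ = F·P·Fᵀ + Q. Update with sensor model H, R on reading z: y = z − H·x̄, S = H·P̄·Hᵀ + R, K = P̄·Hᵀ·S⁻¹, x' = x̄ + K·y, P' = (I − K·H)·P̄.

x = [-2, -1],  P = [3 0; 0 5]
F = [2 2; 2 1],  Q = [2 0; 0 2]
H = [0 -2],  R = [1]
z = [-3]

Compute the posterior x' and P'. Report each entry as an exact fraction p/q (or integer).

x̄ = F·x = [-6, -5]
P̄ = F·P·Fᵀ + Q = [34 22; 22 19]
y = z − H·x̄ = [-13]
S = H·P̄·Hᵀ + R = [77]
K = P̄·Hᵀ·S⁻¹ = [-4/7; -38/77]
x' = x̄ + K·y = [10/7, 109/77]
P' = (I − K·H)·P̄ = [62/7 2/7; 2/7 19/77]

x' = [10/7, 109/77]
P' = [62/7 2/7; 2/7 19/77]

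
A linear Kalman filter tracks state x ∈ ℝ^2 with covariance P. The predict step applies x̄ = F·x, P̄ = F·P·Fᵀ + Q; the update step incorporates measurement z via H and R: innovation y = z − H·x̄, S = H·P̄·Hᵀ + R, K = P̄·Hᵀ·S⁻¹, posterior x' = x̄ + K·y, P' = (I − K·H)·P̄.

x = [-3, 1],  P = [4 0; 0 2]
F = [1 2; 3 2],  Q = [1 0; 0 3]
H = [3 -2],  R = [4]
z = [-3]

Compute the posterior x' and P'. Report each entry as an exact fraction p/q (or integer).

x' = [-55/69, -7/69]
P' = [896/69 1346/69; 1346/69 2087/69]

x̄ = F·x = [-1, -7]
P̄ = F·P·Fᵀ + Q = [13 20; 20 47]
y = z − H·x̄ = [-14]
S = H·P̄·Hᵀ + R = [69]
K = P̄·Hᵀ·S⁻¹ = [-1/69; -34/69]
x' = x̄ + K·y = [-55/69, -7/69]
P' = (I − K·H)·P̄ = [896/69 1346/69; 1346/69 2087/69]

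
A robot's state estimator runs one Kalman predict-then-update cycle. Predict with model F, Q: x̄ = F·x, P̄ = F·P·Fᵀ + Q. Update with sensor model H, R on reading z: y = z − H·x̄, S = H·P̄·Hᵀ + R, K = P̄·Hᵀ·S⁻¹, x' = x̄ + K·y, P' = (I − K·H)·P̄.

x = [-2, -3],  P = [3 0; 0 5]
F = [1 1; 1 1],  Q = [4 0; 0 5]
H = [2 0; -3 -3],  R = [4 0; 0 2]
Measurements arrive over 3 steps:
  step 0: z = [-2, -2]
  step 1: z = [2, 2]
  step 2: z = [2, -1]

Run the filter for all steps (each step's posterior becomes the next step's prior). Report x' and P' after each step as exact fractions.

step 0: x' = [-787/1223, 1485/1223], P' = [852/1223 -812/1223; -812/1223 1038/1223]
step 1: x' = [75712/121029, -147154/121029], P' = [252002/363087 -241154/363087; -241154/363087 308156/363087]
step 2: x' = [8576496/11962303, -4657729/11962303], P' = [8302434/11962303 -7945090/11962303; -7945090/11962303 10152540/11962303]

step 0: x̄ = F·x = [-5, -5]
step 0: P̄ = F·P·Fᵀ + Q = [12 8; 8 13]
step 0: y = z − H·x̄ = [8, -32]
step 0: S = H·P̄·Hᵀ + R = [52 -120; -120 371]
step 0: K = P̄·Hᵀ·S⁻¹ = [426/1223 -60/1223; -406/1223 -339/1223]
step 0: x' = x̄ + K·y = [-787/1223, 1485/1223]
step 0: P' = (I − K·H)·P̄ = [852/1223 -812/1223; -812/1223 1038/1223]
step 1: x̄ = F·x = [698/1223, 698/1223]
step 1: P̄ = F·P·Fᵀ + Q = [5158/1223 266/1223; 266/1223 6381/1223]
step 1: y = z − H·x̄ = [1050/1223, 6634/1223]
step 1: S = H·P̄·Hᵀ + R = [25524/1223 -32544/1223; -32544/1223 111085/1223]
step 1: K = P̄·Hᵀ·S⁻¹ = [126001/363087 -1808/40343; -120577/363087 -11167/40343]
step 1: x' = x̄ + K·y = [75712/121029, -147154/121029]
step 1: P' = (I − K·H)·P̄ = [252002/363087 -241154/363087; -241154/363087 308156/363087]
step 2: x̄ = F·x = [-23814/40343, -23814/40343]
step 2: P̄ = F·P·Fᵀ + Q = [170022/40343 8650/40343; 8650/40343 210365/40343]
step 2: y = z − H·x̄ = [128314/40343, -183227/40343]
step 2: S = H·P̄·Hᵀ + R = [841460/40343 -1072032/40343; -1072032/40343 3659869/40343]
step 2: K = P̄·Hᵀ·S⁻¹ = [4151217/11962303 -536016/11962303; -3972545/11962303 -3311175/11962303]
step 2: x' = x̄ + K·y = [8576496/11962303, -4657729/11962303]
step 2: P' = (I − K·H)·P̄ = [8302434/11962303 -7945090/11962303; -7945090/11962303 10152540/11962303]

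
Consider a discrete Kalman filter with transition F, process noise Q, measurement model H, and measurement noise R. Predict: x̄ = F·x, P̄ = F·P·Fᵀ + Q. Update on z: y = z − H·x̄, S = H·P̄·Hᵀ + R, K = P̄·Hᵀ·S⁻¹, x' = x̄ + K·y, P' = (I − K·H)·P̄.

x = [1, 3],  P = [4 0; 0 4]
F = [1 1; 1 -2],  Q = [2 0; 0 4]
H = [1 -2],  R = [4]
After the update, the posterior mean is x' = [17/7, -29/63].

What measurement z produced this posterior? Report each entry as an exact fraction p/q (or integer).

z = [3]

x̄ = F·x = [4, -5]
P̄ = F·P·Fᵀ + Q = [10 -4; -4 24]
S = H·P̄·Hᵀ + R = [126]
K = P̄·Hᵀ·S⁻¹ = [1/7; -26/63]
x' − x̄ = [-11/7, 286/63] = K·y
y = (KᵀK)⁻¹·Kᵀ·(x' − x̄) = [-11]
z = y + H·x̄ = [-11] + [14] = [3]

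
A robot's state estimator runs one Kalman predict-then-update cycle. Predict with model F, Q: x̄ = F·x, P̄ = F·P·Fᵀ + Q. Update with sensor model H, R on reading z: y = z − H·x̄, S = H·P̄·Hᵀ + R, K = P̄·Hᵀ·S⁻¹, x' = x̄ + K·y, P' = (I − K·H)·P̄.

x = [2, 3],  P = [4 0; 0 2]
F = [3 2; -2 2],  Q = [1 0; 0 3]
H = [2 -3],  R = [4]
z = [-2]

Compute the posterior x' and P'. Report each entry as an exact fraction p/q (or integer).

x̄ = F·x = [12, 2]
P̄ = F·P·Fᵀ + Q = [45 -16; -16 27]
y = z − H·x̄ = [-20]
S = H·P̄·Hᵀ + R = [619]
K = P̄·Hᵀ·S⁻¹ = [138/619; -113/619]
x' = x̄ + K·y = [4668/619, 3498/619]
P' = (I − K·H)·P̄ = [8811/619 5690/619; 5690/619 3944/619]

x' = [4668/619, 3498/619]
P' = [8811/619 5690/619; 5690/619 3944/619]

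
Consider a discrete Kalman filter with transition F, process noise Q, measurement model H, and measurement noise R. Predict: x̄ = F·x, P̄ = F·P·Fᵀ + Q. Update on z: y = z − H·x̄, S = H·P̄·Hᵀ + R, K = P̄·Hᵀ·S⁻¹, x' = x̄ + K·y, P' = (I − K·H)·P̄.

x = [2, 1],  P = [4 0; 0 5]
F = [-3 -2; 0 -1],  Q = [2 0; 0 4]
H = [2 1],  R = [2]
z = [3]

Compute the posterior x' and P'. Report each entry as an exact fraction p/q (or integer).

x' = [256/283, 297/283]
P' = [538/283 -824/283; -824/283 1706/283]

x̄ = F·x = [-8, -1]
P̄ = F·P·Fᵀ + Q = [58 10; 10 9]
y = z − H·x̄ = [20]
S = H·P̄·Hᵀ + R = [283]
K = P̄·Hᵀ·S⁻¹ = [126/283; 29/283]
x' = x̄ + K·y = [256/283, 297/283]
P' = (I − K·H)·P̄ = [538/283 -824/283; -824/283 1706/283]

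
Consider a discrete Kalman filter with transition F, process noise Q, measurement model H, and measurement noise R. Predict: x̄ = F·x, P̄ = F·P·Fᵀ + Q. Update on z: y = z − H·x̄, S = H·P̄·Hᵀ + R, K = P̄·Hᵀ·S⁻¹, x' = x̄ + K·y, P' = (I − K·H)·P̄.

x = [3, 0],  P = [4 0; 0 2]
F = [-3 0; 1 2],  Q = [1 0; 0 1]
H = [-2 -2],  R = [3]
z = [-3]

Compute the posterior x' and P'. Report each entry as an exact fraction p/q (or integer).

x' = [-213/107, 351/107]
P' = [1459/107 -1384/107; -1384/107 1387/107]

x̄ = F·x = [-9, 3]
P̄ = F·P·Fᵀ + Q = [37 -12; -12 13]
y = z − H·x̄ = [-15]
S = H·P̄·Hᵀ + R = [107]
K = P̄·Hᵀ·S⁻¹ = [-50/107; -2/107]
x' = x̄ + K·y = [-213/107, 351/107]
P' = (I − K·H)·P̄ = [1459/107 -1384/107; -1384/107 1387/107]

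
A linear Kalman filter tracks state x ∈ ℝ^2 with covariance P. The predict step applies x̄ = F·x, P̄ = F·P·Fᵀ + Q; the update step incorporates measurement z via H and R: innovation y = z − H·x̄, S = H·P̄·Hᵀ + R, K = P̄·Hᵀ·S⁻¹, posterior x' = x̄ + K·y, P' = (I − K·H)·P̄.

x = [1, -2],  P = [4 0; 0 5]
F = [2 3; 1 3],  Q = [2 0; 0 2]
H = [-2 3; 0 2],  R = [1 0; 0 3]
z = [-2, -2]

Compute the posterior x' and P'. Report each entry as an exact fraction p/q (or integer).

x̄ = F·x = [-4, -5]
P̄ = F·P·Fᵀ + Q = [63 53; 53 51]
y = z − H·x̄ = [5, 8]
S = H·P̄·Hᵀ + R = [76 94; 94 207]
K = P̄·Hᵀ·S⁻¹ = [-3133/6896 2477/3448; 141/6896 1667/3448]
x' = x̄ + K·y = [-3617/6896, -7103/6896]
P' = (I − K·H)·P̄ = [12713/6896 7431/6896; 7431/6896 5001/6896]

x' = [-3617/6896, -7103/6896]
P' = [12713/6896 7431/6896; 7431/6896 5001/6896]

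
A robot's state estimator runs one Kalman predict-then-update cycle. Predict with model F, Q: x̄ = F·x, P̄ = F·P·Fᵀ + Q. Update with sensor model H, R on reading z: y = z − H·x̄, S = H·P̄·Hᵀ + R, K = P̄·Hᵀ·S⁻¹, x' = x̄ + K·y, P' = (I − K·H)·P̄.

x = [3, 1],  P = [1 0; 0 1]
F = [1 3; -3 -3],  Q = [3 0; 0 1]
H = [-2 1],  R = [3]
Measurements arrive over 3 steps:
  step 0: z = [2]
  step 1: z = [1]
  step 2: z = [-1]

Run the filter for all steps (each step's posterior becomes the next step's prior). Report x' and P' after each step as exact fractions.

step 0: x' = [-128/61, -173/61], P' = [71/61 85/61; 85/61 469/122]
step 1: x' = [4401/19597, 32671/19597], P' = [59797/58791 65039/58791; 65039/58791 196243/58791]
step 2: x' = [6383080/12092387, -1320477/24184774], P' = [12295475/12092387 13324108/12092387; 13324108/12092387 80254267/24184774]

step 0: x̄ = F·x = [6, -12]
step 0: P̄ = F·P·Fᵀ + Q = [13 -12; -12 19]
step 0: y = z − H·x̄ = [26]
step 0: S = H·P̄·Hᵀ + R = [122]
step 0: K = P̄·Hᵀ·S⁻¹ = [-19/61; 43/122]
step 0: x' = x̄ + K·y = [-128/61, -173/61]
step 0: P' = (I − K·H)·P̄ = [71/61 85/61; 85/61 469/122]
step 1: x̄ = F·x = [-647/61, 903/61]
step 1: P̄ = F·P·Fᵀ + Q = [5749/122 -6687/122; -6687/122 8681/122]
step 1: y = z − H·x̄ = [-2136/61]
step 1: S = H·P̄·Hᵀ + R = [58791/122]
step 1: K = P̄·Hᵀ·S⁻¹ = [-18185/58791; 22055/58791]
step 1: x' = x̄ + K·y = [4401/19597, 32671/19597]
step 1: P' = (I − K·H)·P̄ = [59797/58791 65039/58791; 65039/58791 196243/58791]
step 2: x̄ = F·x = [102414/19597, -111216/19597]
step 2: P̄ = F·P·Fᵀ + Q = [2392591/58791 -908682/19597; -908682/19597 1177951/19597]
step 2: y = z − H·x̄ = [296447/19597]
step 2: S = H·P̄·Hᵀ + R = [24184774/58791]
step 2: K = P̄·Hᵀ·S⁻¹ = [-3755614/12092387; 8985945/24184774]
step 2: x' = x̄ + K·y = [6383080/12092387, -1320477/24184774]
step 2: P' = (I − K·H)·P̄ = [12295475/12092387 13324108/12092387; 13324108/12092387 80254267/24184774]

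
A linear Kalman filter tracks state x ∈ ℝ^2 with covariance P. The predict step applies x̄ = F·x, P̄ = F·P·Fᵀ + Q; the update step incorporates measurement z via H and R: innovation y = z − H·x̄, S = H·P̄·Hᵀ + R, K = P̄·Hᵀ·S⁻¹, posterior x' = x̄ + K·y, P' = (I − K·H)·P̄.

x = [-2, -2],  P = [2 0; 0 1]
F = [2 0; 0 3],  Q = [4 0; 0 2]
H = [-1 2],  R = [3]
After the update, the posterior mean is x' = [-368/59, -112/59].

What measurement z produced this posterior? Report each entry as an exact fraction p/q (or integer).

z = [3]

x̄ = F·x = [-4, -6]
P̄ = F·P·Fᵀ + Q = [12 0; 0 11]
S = H·P̄·Hᵀ + R = [59]
K = P̄·Hᵀ·S⁻¹ = [-12/59; 22/59]
x' − x̄ = [-132/59, 242/59] = K·y
y = (KᵀK)⁻¹·Kᵀ·(x' − x̄) = [11]
z = y + H·x̄ = [11] + [-8] = [3]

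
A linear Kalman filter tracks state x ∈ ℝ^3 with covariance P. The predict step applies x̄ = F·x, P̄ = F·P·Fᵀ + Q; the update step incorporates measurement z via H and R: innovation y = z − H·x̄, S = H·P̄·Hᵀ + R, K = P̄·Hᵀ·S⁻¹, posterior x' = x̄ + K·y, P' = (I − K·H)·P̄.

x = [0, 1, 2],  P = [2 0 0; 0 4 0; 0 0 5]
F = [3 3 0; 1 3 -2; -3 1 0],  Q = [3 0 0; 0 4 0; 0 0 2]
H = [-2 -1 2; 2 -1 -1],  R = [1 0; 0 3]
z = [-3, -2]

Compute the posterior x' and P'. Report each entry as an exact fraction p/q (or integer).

x̄ = F·x = [3, -1, 1]
P̄ = F·P·Fᵀ + Q = [57 42 -6; 42 62 6; -6 6 24]
y = z − H·x̄ = [0, -8]
S = H·P̄·Hᵀ + R = [579 -256; -256 185]
K = P̄·Hᵀ·S⁻¹ = [-11112/41579 2154/41579; -20694/41579 -25040/41579; -762/41579 -10494/41579]
x' = x̄ + K·y = [107505/41579, 158741/41579, 125531/41579]
P' = (I − K·H)·P̄ = [335175/41579 222846/41579 441042/41579; 222846/41579 205542/41579 315270/41579; 441042/41579 315270/41579 598296/41579]

x' = [107505/41579, 158741/41579, 125531/41579]
P' = [335175/41579 222846/41579 441042/41579; 222846/41579 205542/41579 315270/41579; 441042/41579 315270/41579 598296/41579]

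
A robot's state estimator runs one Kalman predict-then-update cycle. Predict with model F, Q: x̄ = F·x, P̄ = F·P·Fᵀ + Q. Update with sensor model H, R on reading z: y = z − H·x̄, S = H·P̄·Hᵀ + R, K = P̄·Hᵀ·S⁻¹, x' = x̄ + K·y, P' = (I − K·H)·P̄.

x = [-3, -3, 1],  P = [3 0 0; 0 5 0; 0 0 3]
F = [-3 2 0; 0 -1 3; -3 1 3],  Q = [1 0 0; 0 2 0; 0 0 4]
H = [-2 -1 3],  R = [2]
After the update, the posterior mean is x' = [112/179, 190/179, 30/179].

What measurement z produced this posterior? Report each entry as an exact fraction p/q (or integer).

z = [-2]

x̄ = F·x = [3, 6, 9]
P̄ = F·P·Fᵀ + Q = [48 -10 37; -10 34 22; 37 22 63]
S = H·P̄·Hᵀ + R = [179]
K = P̄·Hᵀ·S⁻¹ = [25/179; 52/179; 93/179]
x' − x̄ = [-425/179, -884/179, -1581/179] = K·y
y = (KᵀK)⁻¹·Kᵀ·(x' − x̄) = [-17]
z = y + H·x̄ = [-17] + [15] = [-2]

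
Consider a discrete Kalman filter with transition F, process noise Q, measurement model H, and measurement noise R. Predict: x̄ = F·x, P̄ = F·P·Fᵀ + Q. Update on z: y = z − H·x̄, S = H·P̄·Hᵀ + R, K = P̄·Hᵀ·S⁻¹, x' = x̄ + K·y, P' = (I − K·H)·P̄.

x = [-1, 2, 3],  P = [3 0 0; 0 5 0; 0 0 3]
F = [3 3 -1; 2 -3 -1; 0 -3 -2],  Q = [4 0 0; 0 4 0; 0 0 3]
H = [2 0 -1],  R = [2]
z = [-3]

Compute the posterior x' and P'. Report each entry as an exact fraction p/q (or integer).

x̄ = F·x = [0, -11, -12]
P̄ = F·P·Fᵀ + Q = [79 -24 -39; -24 64 51; -39 51 60]
y = z − H·x̄ = [-15]
S = H·P̄·Hᵀ + R = [534]
K = P̄·Hᵀ·S⁻¹ = [197/534; -33/178; -23/89]
x' = x̄ + K·y = [-985/178, -1463/178, -723/89]
P' = (I − K·H)·P̄ = [3377/534 2229/178 1060/89; 2229/178 8125/178 2262/89; 1060/89 2262/89 2166/89]

x' = [-985/178, -1463/178, -723/89]
P' = [3377/534 2229/178 1060/89; 2229/178 8125/178 2262/89; 1060/89 2262/89 2166/89]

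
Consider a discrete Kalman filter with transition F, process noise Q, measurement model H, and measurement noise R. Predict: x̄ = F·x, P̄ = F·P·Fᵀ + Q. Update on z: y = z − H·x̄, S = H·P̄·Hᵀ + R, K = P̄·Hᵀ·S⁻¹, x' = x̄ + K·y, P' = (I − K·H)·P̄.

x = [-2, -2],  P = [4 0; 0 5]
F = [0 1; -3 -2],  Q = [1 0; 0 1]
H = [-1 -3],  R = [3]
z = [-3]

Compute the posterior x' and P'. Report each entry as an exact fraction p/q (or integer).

x̄ = F·x = [-2, 10]
P̄ = F·P·Fᵀ + Q = [6 -10; -10 57]
y = z − H·x̄ = [25]
S = H·P̄·Hᵀ + R = [462]
K = P̄·Hᵀ·S⁻¹ = [4/77; -23/66]
x' = x̄ + K·y = [-54/77, 85/66]
P' = (I − K·H)·P̄ = [366/77 -18/11; -18/11 59/66]

x' = [-54/77, 85/66]
P' = [366/77 -18/11; -18/11 59/66]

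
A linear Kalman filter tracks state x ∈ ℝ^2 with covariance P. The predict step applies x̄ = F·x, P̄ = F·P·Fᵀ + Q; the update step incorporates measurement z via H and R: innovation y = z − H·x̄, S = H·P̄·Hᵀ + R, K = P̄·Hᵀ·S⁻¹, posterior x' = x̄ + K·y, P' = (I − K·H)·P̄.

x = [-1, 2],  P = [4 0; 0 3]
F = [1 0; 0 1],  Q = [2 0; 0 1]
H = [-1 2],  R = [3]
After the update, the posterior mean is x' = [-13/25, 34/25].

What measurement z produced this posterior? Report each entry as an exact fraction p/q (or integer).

x̄ = F·x = [-1, 2]
P̄ = F·P·Fᵀ + Q = [6 0; 0 4]
S = H·P̄·Hᵀ + R = [25]
K = P̄·Hᵀ·S⁻¹ = [-6/25; 8/25]
x' − x̄ = [12/25, -16/25] = K·y
y = (KᵀK)⁻¹·Kᵀ·(x' − x̄) = [-2]
z = y + H·x̄ = [-2] + [5] = [3]

z = [3]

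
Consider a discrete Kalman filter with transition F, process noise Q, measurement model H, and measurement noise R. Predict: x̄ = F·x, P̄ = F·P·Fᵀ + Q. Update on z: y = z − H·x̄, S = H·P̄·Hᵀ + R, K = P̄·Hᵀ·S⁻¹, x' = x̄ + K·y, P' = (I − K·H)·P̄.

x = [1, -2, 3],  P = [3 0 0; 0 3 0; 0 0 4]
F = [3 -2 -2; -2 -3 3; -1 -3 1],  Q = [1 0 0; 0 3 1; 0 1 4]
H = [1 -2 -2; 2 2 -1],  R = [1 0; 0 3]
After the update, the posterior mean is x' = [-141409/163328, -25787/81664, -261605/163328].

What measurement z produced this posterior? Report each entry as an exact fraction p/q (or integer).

x̄ = F·x = [1, 13, 8]
P̄ = F·P·Fᵀ + Q = [56 -24 1; -24 78 46; 1 46 38]
S = H·P̄·Hᵀ + R = [981 -173; -173 197]
K = P̄·Hᵀ·S⁻¹ = [30993/163328 79449/163328; -21429/81664 6883/81664; -23211/163328 26045/163328]
x' − x̄ = [-304737/163328, -1087419/81664, -1568229/163328] = K·y
y = (KᵀK)⁻¹·Kᵀ·(x' − x̄) = [44, -21]
z = y + H·x̄ = [44, -21] + [-41, 20] = [3, -1]

z = [3, -1]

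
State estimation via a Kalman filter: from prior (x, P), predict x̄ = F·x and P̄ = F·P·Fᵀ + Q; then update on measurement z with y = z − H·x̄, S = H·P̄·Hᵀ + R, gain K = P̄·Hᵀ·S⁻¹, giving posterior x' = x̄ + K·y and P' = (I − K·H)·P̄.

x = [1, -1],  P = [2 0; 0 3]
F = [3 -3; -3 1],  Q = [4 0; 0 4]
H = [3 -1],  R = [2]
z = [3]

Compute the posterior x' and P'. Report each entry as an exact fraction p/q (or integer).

x̄ = F·x = [6, -4]
P̄ = F·P·Fᵀ + Q = [49 -27; -27 25]
y = z − H·x̄ = [-19]
S = H·P̄·Hᵀ + R = [630]
K = P̄·Hᵀ·S⁻¹ = [29/105; -53/315]
x' = x̄ + K·y = [79/105, -253/315]
P' = (I − K·H)·P̄ = [33/35 239/105; 239/105 2257/315]

x' = [79/105, -253/315]
P' = [33/35 239/105; 239/105 2257/315]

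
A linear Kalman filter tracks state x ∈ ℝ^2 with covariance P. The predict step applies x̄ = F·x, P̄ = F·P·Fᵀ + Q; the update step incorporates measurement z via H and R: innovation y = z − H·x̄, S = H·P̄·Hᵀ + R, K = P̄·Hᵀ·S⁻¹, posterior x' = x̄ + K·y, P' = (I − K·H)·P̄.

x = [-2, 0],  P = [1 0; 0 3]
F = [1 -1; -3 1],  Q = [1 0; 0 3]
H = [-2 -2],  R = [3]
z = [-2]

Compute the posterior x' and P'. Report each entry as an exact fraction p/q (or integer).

x̄ = F·x = [-2, 6]
P̄ = F·P·Fᵀ + Q = [5 -6; -6 15]
y = z − H·x̄ = [6]
S = H·P̄·Hᵀ + R = [35]
K = P̄·Hᵀ·S⁻¹ = [2/35; -18/35]
x' = x̄ + K·y = [-58/35, 102/35]
P' = (I − K·H)·P̄ = [171/35 -174/35; -174/35 201/35]

x' = [-58/35, 102/35]
P' = [171/35 -174/35; -174/35 201/35]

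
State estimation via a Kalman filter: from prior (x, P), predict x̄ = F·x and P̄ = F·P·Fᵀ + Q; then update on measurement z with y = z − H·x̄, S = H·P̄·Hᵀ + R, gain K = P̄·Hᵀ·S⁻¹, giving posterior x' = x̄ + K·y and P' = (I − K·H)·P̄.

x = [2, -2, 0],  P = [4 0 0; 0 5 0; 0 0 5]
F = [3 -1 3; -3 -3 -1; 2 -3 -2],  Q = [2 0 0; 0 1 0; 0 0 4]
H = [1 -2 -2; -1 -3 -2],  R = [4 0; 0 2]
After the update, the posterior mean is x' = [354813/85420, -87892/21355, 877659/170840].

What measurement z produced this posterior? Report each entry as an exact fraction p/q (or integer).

x̄ = F·x = [8, 0, 10]
P̄ = F·P·Fᵀ + Q = [88 -36 9; -36 87 31; 9 31 85]
S = H·P̄·Hᵀ + R = [1136 1120; 1120 1405]
K = P̄·Hᵀ·S⁻¹ = [19727/34168 -9798/21355; -759/4271 -1337/21355; -1735/68336 -3702/21355]
x' − x̄ = [-328547/85420, -87892/21355, -830741/170840] = K·y
y = (KᵀK)⁻¹·Kᵀ·(x' − x̄) = [14, 26]
z = y + H·x̄ = [14, 26] + [-12, -28] = [2, -2]

z = [2, -2]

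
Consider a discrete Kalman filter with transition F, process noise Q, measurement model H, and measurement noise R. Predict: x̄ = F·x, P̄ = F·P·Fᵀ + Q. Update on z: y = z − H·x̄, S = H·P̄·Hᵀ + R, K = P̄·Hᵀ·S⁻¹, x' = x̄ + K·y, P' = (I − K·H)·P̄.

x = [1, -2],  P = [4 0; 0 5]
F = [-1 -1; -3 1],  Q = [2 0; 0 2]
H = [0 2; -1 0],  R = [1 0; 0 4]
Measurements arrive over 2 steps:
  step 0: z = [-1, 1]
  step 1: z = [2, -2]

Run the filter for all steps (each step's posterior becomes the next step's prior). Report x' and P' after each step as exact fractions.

step 0: x' = [-511/2399, -1281/2399], P' = [6828/2399 28/2399; 28/2399 596/2399]
step 1: x' = [1258918/895265, 897972/895265], P' = [1428172/895265 39888/895265; 39888/895265 221082/895265]

step 0: x̄ = F·x = [1, -5]
step 0: P̄ = F·P·Fᵀ + Q = [11 7; 7 43]
step 0: y = z − H·x̄ = [9, 2]
step 0: S = H·P̄·Hᵀ + R = [173 -14; -14 15]
step 0: K = P̄·Hᵀ·S⁻¹ = [56/2399 -1707/2399; 1192/2399 -7/2399]
step 0: x' = x̄ + K·y = [-511/2399, -1281/2399]
step 0: P' = (I − K·H)·P̄ = [6828/2399 28/2399; 28/2399 596/2399]
step 1: x̄ = F·x = [1792/2399, 252/2399]
step 1: P̄ = F·P·Fᵀ + Q = [12278/2399 19944/2399; 19944/2399 66678/2399]
step 1: y = z − H·x̄ = [4294/2399, -3006/2399]
step 1: S = H·P̄·Hᵀ + R = [269111/2399 -39888/2399; -39888/2399 21874/2399]
step 1: K = P̄·Hᵀ·S⁻¹ = [79776/895265 -357043/895265; 442164/895265 -9972/895265]
step 1: x' = x̄ + K·y = [1258918/895265, 897972/895265]
step 1: P' = (I − K·H)·P̄ = [1428172/895265 39888/895265; 39888/895265 221082/895265]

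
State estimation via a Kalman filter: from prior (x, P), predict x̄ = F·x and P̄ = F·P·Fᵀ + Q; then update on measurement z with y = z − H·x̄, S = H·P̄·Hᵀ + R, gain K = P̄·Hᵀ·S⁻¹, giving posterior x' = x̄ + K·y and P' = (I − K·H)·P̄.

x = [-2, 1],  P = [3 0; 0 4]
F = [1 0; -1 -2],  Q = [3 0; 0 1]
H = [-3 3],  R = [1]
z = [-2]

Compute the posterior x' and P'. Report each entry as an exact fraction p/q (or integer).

x̄ = F·x = [-2, 0]
P̄ = F·P·Fᵀ + Q = [6 -3; -3 20]
y = z − H·x̄ = [-8]
S = H·P̄·Hᵀ + R = [289]
K = P̄·Hᵀ·S⁻¹ = [-27/289; 69/289]
x' = x̄ + K·y = [-362/289, -552/289]
P' = (I − K·H)·P̄ = [1005/289 996/289; 996/289 1019/289]

x' = [-362/289, -552/289]
P' = [1005/289 996/289; 996/289 1019/289]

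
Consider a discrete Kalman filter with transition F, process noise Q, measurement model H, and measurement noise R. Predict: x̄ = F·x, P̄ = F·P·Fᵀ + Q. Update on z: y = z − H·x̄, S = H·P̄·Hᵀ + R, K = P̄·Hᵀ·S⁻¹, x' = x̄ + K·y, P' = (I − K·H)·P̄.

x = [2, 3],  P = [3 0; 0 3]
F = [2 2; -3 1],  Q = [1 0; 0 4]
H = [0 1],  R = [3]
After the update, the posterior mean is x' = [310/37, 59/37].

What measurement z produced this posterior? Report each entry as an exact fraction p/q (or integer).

x̄ = F·x = [10, -3]
P̄ = F·P·Fᵀ + Q = [25 -12; -12 34]
S = H·P̄·Hᵀ + R = [37]
K = P̄·Hᵀ·S⁻¹ = [-12/37; 34/37]
x' − x̄ = [-60/37, 170/37] = K·y
y = (KᵀK)⁻¹·Kᵀ·(x' − x̄) = [5]
z = y + H·x̄ = [5] + [-3] = [2]

z = [2]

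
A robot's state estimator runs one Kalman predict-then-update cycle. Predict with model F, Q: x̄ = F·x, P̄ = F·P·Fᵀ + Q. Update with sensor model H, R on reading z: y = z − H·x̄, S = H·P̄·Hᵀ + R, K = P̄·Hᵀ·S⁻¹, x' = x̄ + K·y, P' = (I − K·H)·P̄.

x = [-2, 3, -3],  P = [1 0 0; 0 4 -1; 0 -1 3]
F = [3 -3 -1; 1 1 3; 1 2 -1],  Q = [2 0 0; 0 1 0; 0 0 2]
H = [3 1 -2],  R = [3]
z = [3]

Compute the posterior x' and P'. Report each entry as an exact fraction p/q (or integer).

x' = [561/365, -5047/730, -922/365]
P' = [2938/365 -3973/365 2299/365; -3973/365 19541/730 -1084/365; 2299/365 -1084/365 2992/365]

x̄ = F·x = [-12, -8, 7]
P̄ = F·P·Fᵀ + Q = [44 -8 -19; -8 27 -5; -19 -5 26]
y = z − H·x̄ = [61]
S = H·P̄·Hᵀ + R = [730]
K = P̄·Hᵀ·S⁻¹ = [81/365; 13/730; -57/365]
x' = x̄ + K·y = [561/365, -5047/730, -922/365]
P' = (I − K·H)·P̄ = [2938/365 -3973/365 2299/365; -3973/365 19541/730 -1084/365; 2299/365 -1084/365 2992/365]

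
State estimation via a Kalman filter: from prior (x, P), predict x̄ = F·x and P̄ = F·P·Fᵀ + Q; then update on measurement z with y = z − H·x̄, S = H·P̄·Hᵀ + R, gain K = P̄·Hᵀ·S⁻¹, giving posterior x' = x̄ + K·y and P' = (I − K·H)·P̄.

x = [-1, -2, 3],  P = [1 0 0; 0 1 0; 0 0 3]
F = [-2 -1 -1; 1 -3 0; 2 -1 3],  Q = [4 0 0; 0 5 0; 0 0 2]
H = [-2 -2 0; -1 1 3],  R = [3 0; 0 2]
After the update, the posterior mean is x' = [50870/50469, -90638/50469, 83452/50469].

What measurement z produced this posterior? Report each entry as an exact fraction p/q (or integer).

x̄ = F·x = [1, 5, 9]
P̄ = F·P·Fᵀ + Q = [12 1 -12; 1 15 5; -12 5 34]
S = H·P̄·Hᵀ + R = [119 36; 36 435]
K = P̄·Hᵀ·S⁻¹ = [-3206/16823 -4657/50469; -4988/16823 4603/50469; 602/16823 13657/50469]
x' − x̄ = [401/50469, -342983/50469, -370769/50469] = K·y
y = (KᵀK)⁻¹·Kᵀ·(x' − x̄) = [14, -29]
z = y + H·x̄ = [14, -29] + [-12, 31] = [2, 2]

z = [2, 2]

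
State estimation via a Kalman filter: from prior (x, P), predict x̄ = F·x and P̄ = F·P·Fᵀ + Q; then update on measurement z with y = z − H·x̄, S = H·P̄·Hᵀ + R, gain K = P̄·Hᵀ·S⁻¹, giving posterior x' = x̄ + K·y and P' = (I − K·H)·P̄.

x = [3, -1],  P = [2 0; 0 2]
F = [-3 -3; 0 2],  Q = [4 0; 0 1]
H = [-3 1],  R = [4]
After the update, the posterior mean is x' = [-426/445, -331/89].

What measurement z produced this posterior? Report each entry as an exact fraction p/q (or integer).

x̄ = F·x = [-6, -2]
P̄ = F·P·Fᵀ + Q = [40 -12; -12 9]
S = H·P̄·Hᵀ + R = [445]
K = P̄·Hᵀ·S⁻¹ = [-132/445; 9/89]
x' − x̄ = [2244/445, -153/89] = K·y
y = (KᵀK)⁻¹·Kᵀ·(x' − x̄) = [-17]
z = y + H·x̄ = [-17] + [16] = [-1]

z = [-1]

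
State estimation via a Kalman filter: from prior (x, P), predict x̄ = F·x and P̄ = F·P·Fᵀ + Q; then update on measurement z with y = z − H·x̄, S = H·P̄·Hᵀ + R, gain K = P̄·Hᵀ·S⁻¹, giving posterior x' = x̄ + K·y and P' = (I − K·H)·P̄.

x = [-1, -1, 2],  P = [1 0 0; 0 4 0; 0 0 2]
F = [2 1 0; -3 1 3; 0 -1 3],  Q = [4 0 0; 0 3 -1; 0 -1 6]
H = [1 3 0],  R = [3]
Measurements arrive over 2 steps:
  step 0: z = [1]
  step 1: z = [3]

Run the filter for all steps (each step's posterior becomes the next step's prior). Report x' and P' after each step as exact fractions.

step 0: x̄ = F·x = [-3, 8, 7]
step 0: P̄ = F·P·Fᵀ + Q = [12 -2 -4; -2 34 13; -4 13 28]
step 0: y = z − H·x̄ = [-20]
step 0: S = H·P̄·Hᵀ + R = [309]
step 0: K = P̄·Hᵀ·S⁻¹ = [2/103; 100/309; 35/309]
step 0: x' = x̄ + K·y = [-349/103, 472/309, 1463/309]
step 0: P' = (I − K·H)·P̄ = [1224/103 -406/103 -482/103; -406/103 506/309 517/309; -482/103 517/309 7427/309]
step 1: x̄ = F·x = [-1622/309, 8002/309, 3917/309]
step 1: P̄ = F·P·Fᵀ + Q = [11558/309 -27433/309 -5195/309; -27433/309 137762/309 75388/309; -5195/309 75388/309 66101/309]
step 1: y = z − H·x̄ = [-21457/309]
step 1: S = H·P̄·Hᵀ + R = [1087745/309]
step 1: K = P̄·Hᵀ·S⁻¹ = [-70741/1087745; 5759/16235; 220969/1087745]
step 1: x' = x̄ + K·y = [-797517/1087745, 20523/16235, -1555452/1087745]
step 1: P' = (I − K·H)·P̄ = [24491481/1087745 -122904/16235 32300106/1087745; -122904/16235 46727/16235 -157399/16235; 32300106/1087745 -157399/16235 74672276/1087745]

step 0: x' = [-349/103, 472/309, 1463/309], P' = [1224/103 -406/103 -482/103; -406/103 506/309 517/309; -482/103 517/309 7427/309]
step 1: x' = [-797517/1087745, 20523/16235, -1555452/1087745], P' = [24491481/1087745 -122904/16235 32300106/1087745; -122904/16235 46727/16235 -157399/16235; 32300106/1087745 -157399/16235 74672276/1087745]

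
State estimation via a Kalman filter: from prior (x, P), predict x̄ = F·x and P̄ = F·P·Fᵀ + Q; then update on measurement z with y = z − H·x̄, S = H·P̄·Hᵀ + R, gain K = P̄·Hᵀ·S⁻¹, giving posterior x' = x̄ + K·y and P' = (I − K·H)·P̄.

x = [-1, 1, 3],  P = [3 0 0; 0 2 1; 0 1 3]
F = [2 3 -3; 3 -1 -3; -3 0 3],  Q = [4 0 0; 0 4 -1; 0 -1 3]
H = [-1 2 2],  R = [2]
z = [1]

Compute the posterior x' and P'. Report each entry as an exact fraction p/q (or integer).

x̄ = F·x = [-8, -13, 12]
P̄ = F·P·Fᵀ + Q = [43 33 -36; 33 66 -58; -36 -58 57]
y = z − H·x̄ = [-5]
S = H·P̄·Hᵀ + R = [85]
K = P̄·Hᵀ·S⁻¹ = [-49/85; -1/5; 2/5]
x' = x̄ + K·y = [-87/17, -12, 10]
P' = (I − K·H)·P̄ = [1254/85 116/5 -82/5; 116/5 313/5 -256/5; -82/5 -256/5 217/5]

x' = [-87/17, -12, 10]
P' = [1254/85 116/5 -82/5; 116/5 313/5 -256/5; -82/5 -256/5 217/5]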